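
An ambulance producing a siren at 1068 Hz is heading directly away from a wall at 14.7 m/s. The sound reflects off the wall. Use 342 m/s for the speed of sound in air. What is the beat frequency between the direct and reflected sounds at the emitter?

88 Hz

The wall receives the sound from a moving source: f₁ = f₀ · v/(v + v_e) = 1068 × 342/356.7 ≈ 1024.0 Hz.
On the return leg the ambulance is a moving observer: f₂ = f₁ · (v − v_e)/v = 1024.0 × 327.3/342 ≈ 980.0 Hz.
Beat against the emitted tone: |f₂ − f₀| = 2v_e·f₀/(v + v_e) = 2 × 14.7 × 1068/356.7 ≈ 88 Hz.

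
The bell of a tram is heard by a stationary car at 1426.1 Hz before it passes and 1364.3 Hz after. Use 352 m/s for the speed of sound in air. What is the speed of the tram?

f₁/f₂ = (v + v_s)/(v − v_s), so v_s = v · (f₁ − f₂)/(f₁ + f₂).
v_s = 352 × (1426.1 − 1364.3)/(1426.1 + 1364.3) = 352 × 61.8/2790.4 ≈ 7.8 m/s.

7.8 m/s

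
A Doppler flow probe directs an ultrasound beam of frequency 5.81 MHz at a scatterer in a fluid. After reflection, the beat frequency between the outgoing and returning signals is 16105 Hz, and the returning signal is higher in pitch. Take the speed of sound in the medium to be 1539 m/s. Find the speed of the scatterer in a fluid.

Double Doppler shift off a moving reflector: f₂ = f₀ · (v + u)/(v − u) (u > 0 toward emitter).
Returning signal is higher, so f₂ = f₀ + Δf = 5810000 + 16105 = 5826105 Hz.
Rearranging, u = v · (f₂ − f₀)/(f₂ + f₀) = 1539 × 16105/11636105 ≈ 2.13 m/s.
So the scatterer in a fluid is moving at 2.13 m/s toward the emitter.

2.13 m/s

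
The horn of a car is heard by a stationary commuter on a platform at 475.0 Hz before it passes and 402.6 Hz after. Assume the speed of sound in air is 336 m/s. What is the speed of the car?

f₁/f₂ = (v + v_s)/(v − v_s), so v_s = v · (f₁ − f₂)/(f₁ + f₂).
v_s = 336 × (475.0 − 402.6)/(475.0 + 402.6) = 336 × 72.4/877.6 ≈ 28 m/s.

28 m/s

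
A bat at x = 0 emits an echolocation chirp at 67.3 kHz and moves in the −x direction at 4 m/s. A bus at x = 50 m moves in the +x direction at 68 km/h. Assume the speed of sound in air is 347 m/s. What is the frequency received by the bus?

62.9 kHz

68 km/h = 18.89 m/s.
The observer lies on the +x side, so the source is heading away from the observer and the observer is heading away from the source.
Both move, so f' = f · (v − v_o)/(v + v_s).
f' = 67.3 × (347 − 18.89)/(347 + 4) = 67.3 × 328.11/351 ≈ 62.9 kHz.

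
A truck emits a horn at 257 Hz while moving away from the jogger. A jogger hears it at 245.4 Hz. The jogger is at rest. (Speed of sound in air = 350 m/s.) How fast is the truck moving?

f' = f · v/(v + v_s) ⇒ v_s = v · |1 − f/f'|.
v_s = 350 × |1 − 257/245.4| = 350 × 0.04727 ≈ 16.5 m/s.

16.5 m/s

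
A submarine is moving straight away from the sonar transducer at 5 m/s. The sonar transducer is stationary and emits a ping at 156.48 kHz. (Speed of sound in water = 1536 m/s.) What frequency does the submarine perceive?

Moving observer, stationary source: f' = f · (v − v_o)/v.
f' = 156.48 × (1536 − 5)/1536 = 156.48 × 1531/1536 ≈ 156.0 kHz.

156.0 kHz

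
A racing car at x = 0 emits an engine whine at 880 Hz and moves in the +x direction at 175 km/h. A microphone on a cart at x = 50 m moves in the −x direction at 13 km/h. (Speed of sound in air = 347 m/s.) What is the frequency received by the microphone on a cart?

175 km/h = 48.61 m/s; 13 km/h = 3.611 m/s.
The observer lies on the +x side, so the source is heading toward the observer and the observer is heading toward the source.
General Doppler shift: f' = f · (v + v_o)/(v − v_s).
f' = 880 × (347 + 3.611)/(347 − 48.61) = 880 × 350.61/298.39 ≈ 1034 Hz.

1034 Hz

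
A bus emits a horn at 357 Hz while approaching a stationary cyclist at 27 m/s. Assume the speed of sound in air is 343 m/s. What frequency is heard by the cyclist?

Moving source, stationary observer: f' = f · v/(v − v_s) since the source is approaching.
f' = 357 × 343/(343 − 27) = 357 × 343/316 ≈ 388 Hz.

388 Hz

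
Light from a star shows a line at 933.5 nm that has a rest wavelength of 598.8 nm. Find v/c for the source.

0.417c

λ'/λ₀ = 1.5590 > 1 (redshift), so the source is receding.
λ'/λ₀ = √((1 + β)/(1 − β)) for a receding source ⇒ β = (r² − 1)/(r² + 1) with r = λ'/λ₀.
β = (2.4303 − 1)/(2.4303 + 1) ≈ 0.417.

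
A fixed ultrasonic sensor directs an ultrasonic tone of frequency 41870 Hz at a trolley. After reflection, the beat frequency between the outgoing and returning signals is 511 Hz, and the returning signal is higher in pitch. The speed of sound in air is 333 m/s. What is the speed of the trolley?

Double Doppler shift off a moving reflector: f₂ = f₀ · (v + u)/(v − u) (u > 0 toward emitter).
Returning signal is higher, so f₂ = f₀ + Δf = 41870 + 511 = 42381 Hz.
Rearranging, u = v · (f₂ − f₀)/(f₂ + f₀) = 333 × 511/84251 ≈ 2.02 m/s.
So the trolley is moving at 2.02 m/s toward the emitter.

2.02 m/s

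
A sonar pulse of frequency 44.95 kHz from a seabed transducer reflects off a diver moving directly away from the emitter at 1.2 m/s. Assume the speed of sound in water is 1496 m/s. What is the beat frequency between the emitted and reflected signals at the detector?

The diver first receives the wave as a moving observer: f₁ = f₀ · (v − u)/v = 44.95 × (1496 − 1.2)/1496 ≈ 44.9139 kHz.
The reflection then acts as a moving source: f₂ = f₁ · v/(v + u) ≈ 44.8779 kHz.
Equivalently f₂ = f₀ · (v − u)/(v + u).
Beat frequency (with f₀ = 44950 Hz): |f₂ − f₀| = 2u·f₀/(v + u) = 2 × 1.2 × 44950/1497.2 ≈ 72 Hz.

72 Hz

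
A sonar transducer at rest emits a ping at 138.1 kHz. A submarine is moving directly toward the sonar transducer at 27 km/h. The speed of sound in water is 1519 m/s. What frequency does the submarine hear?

27 km/h = 7.5 m/s.
Moving observer, stationary source: f' = f · (v + v_o)/v.
f' = 138.1 × (1519 + 7.5)/1519 = 138.1 × 1526.5/1519 ≈ 138.8 kHz.

138.8 kHz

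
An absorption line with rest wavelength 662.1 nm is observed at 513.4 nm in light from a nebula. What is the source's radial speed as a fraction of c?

λ'/λ₀ = 0.7754 < 1 (blueshift), so the source is approaching.
λ'/λ₀ = √((1 − β)/(1 + β)) for an approaching source ⇒ β = (1 − r²)/(1 + r²) with r = λ'/λ₀.
β = (1 − 0.6013)/(1 + 0.6013) ≈ 0.249.

0.249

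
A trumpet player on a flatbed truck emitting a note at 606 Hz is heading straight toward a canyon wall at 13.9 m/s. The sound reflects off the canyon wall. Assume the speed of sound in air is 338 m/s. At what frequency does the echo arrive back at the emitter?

658 Hz

The canyon wall receives the sound from a moving source: f₁ = f₀ · v/(v − v_e) = 606 × 338/324.1 ≈ 632 Hz.
On the return leg the trumpet player on a flatbed truck is a moving observer: f₂ = f₁ · (v + v_e)/v = 632 × 351.9/338 ≈ 658 Hz.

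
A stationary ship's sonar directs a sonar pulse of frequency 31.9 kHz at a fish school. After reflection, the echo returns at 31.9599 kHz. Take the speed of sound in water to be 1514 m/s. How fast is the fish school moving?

1.42 m/s

Double Doppler shift off a moving reflector: f₂ = f₀ · (v + u)/(v − u) (u > 0 toward emitter).
Rearranging, u = v · (f₂ − f₀)/(f₂ + f₀) = 1514 × 0.0599/63.8599 ≈ 1.42 m/s.
So the fish school is moving at 1.42 m/s toward the emitter.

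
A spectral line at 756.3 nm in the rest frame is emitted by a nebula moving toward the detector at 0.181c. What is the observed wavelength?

629.8 nm

Relativistic Doppler for wavelength: λ' = λ₀ · √((1 − β)/(1 + β)).
λ' = 756.3 × √(0.8190/1.1810) = 756.3 × 0.83275 ≈ 629.8 nm.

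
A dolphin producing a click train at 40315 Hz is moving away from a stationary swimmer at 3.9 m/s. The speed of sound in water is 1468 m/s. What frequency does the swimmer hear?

Moving source, stationary observer: f' = f · v/(v + v_s) since the source is receding.
f' = 40315 × 1468/(1468 + 3.9) = 40315 × 1468/1472 ≈ 40208 Hz.

40208 Hz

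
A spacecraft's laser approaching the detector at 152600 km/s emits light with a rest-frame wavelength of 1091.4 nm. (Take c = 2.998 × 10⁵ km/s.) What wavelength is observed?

β = v/c = 152600/299800 = 0.5090.
Relativistic Doppler for wavelength: λ' = λ₀ · √((1 − β)/(1 + β)).
λ' = 1091.4 × √(0.4910/1.5090) = 1091.4 × 0.57042 ≈ 622.6 nm.

622.6 nm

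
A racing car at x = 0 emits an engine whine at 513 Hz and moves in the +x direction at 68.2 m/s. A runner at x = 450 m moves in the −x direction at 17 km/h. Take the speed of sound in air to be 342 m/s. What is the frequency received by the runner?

650 Hz

17 km/h = 4.722 m/s.
The observer lies on the +x side, so the source is heading toward the observer and the observer is heading toward the source.
Both move, so f' = f · (v + v_o)/(v − v_s).
f' = 513 × (342 + 4.722)/(342 − 68.2) = 513 × 346.72/273.8 ≈ 650 Hz.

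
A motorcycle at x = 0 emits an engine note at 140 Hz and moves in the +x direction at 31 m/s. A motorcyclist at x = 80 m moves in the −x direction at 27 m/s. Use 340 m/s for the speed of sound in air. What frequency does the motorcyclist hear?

166 Hz

The observer lies on the +x side, so the source is heading toward the observer and the observer is heading toward the source.
With source approaching and observer approaching, f' = f · (v + v_o)/(v − v_s).
f' = 140 × (340 + 27)/(340 − 31) = 140 × 367/309 ≈ 166 Hz.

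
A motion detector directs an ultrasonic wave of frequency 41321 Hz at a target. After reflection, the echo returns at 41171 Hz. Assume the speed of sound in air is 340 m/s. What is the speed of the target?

0.62 m/s

Double Doppler shift off a moving reflector: f₂ = f₀ · (v + u)/(v − u) (u > 0 toward emitter).
Rearranging, u = v · (f₂ − f₀)/(f₂ + f₀) = 340 × -150/82492 ≈ -0.62 m/s.
So the target is moving at 0.62 m/s away from the emitter.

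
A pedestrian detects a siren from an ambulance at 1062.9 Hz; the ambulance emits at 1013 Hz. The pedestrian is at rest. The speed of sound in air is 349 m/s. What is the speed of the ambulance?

16.4 m/s

f' > f, so the ambulance is approaching.
f' = f · v/(v − v_s) ⇒ v_s = v · |1 − f/f'|.
v_s = 349 × |1 − 1013/1062.9| = 349 × 0.04695 ≈ 16.4 m/s.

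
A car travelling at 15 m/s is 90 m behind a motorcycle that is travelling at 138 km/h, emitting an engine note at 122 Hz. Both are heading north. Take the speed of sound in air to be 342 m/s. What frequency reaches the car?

138 km/h = 38.33 m/s.
The car is behind, so the motorcycle is moving away from it while the car is moving toward the motorcycle.
With source receding and observer approaching, f' = f · (v + v_o)/(v + v_s).
f' = 122 × (342 + 15)/(342 + 38.33) = 122 × 357/380.33 ≈ 115 Hz.

115 Hz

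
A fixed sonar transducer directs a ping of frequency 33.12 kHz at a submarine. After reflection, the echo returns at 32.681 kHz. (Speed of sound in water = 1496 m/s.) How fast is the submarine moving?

Double Doppler shift off a moving reflector: f₂ = f₀ · (v + u)/(v − u) (u > 0 toward emitter).
Rearranging, u = v · (f₂ − f₀)/(f₂ + f₀) = 1496 × -0.439/65.801 ≈ -10.0 m/s.
So the submarine is moving at 10.0 m/s away from the emitter.

10.0 m/s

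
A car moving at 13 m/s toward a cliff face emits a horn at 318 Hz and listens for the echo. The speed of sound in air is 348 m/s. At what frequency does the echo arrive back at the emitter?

The cliff face receives the sound from a moving source: f₁ = f₀ · v/(v − v_e) = 318 × 348/335 ≈ 330 Hz.
On the return leg the car is a moving observer: f₂ = f₁ · (v + v_e)/v = 330 × 361/348 ≈ 343 Hz.

343 Hz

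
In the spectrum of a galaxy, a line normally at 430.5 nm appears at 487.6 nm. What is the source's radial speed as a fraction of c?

0.124c

λ'/λ₀ = 1.1326 > 1 (redshift), so the source is receding.
λ'/λ₀ = √((1 + β)/(1 − β)) for a receding source ⇒ β = (r² − 1)/(r² + 1) with r = λ'/λ₀.
β = (1.2829 − 1)/(1.2829 + 1) ≈ 0.124.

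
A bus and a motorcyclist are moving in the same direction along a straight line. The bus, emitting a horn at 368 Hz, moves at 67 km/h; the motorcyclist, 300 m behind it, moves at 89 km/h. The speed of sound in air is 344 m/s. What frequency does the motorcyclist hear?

374 Hz

67 km/h = 18.61 m/s; 89 km/h = 24.72 m/s.
The motorcyclist is behind, so the bus is moving away from it while the motorcyclist is moving toward the bus.
General Doppler shift: f' = f · (v + v_o)/(v + v_s).
f' = 368 × (344 + 24.72)/(344 + 18.61) = 368 × 368.72/362.61 ≈ 374 Hz.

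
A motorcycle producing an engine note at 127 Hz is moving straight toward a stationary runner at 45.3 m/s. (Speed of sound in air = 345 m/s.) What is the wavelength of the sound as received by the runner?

2.36 m

With the source moving toward a stationary observer, f' = f · v/(v − v_s).
f' = 127 × 345/(345 − 45.3) ≈ 146 Hz.
λ' = v/f' = 345/146.196 ≈ 2.36 m.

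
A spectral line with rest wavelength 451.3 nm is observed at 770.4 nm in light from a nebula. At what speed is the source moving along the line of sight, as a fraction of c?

0.489c

λ'/λ₀ = 1.7071 > 1 (redshift), so the source is receding.
λ'/λ₀ = √((1 + β)/(1 − β)) for a receding source ⇒ β = (r² − 1)/(r² + 1) with r = λ'/λ₀.
β = (2.9141 − 1)/(2.9141 + 1) ≈ 0.489.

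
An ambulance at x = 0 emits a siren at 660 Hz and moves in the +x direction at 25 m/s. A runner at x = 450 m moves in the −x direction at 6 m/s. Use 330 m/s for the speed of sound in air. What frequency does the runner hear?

The observer lies on the +x side, so the source is heading toward the observer and the observer is heading toward the source.
With source approaching and observer approaching, f' = f · (v + v_o)/(v − v_s).
f' = 660 × (330 + 6)/(330 − 25) = 660 × 336/305 ≈ 727 Hz.

727 Hz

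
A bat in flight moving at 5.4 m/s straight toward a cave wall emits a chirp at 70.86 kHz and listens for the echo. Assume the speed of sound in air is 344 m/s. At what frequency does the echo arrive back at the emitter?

The cave wall receives the sound from a moving source: f₁ = f₀ · v/(v − v_e) = 70.86 × 344/338.6 ≈ 72.0 kHz.
On the return leg the bat in flight is a moving observer: f₂ = f₁ · (v + v_e)/v = 72.0 × 349.4/344 ≈ 73.1 kHz.

73.1 kHz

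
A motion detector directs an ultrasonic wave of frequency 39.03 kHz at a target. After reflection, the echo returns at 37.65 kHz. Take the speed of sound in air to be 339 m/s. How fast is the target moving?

6.1 m/s

Double Doppler shift off a moving reflector: f₂ = f₀ · (v + u)/(v − u) (u > 0 toward emitter).
Rearranging, u = v · (f₂ − f₀)/(f₂ + f₀) = 339 × -1.38/76.68 ≈ -6.1 m/s.
So the target is moving at 6.1 m/s away from the emitter.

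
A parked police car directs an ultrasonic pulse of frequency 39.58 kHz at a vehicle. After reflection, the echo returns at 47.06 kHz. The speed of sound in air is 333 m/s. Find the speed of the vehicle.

Double Doppler shift off a moving reflector: f₂ = f₀ · (v + u)/(v − u) (u > 0 toward emitter).
Rearranging, u = v · (f₂ − f₀)/(f₂ + f₀) = 333 × 7.48/86.64 ≈ 29 m/s.
So the vehicle is moving at 29 m/s toward the emitter.

29 m/s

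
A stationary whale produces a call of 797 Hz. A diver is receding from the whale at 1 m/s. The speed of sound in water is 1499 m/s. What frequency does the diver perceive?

796 Hz

Only the observer moves, away from the source, so f' = f · (v − v_o)/v.
f' = 797 × (1499 − 1)/1499 = 797 × 1498/1499 ≈ 796 Hz.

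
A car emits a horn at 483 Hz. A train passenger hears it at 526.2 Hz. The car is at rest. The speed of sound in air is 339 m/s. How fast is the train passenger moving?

30 m/s

f' > f, so the train passenger is approaching.
f' = f · (v + v_o)/v ⇒ v_o = v · |f'/f − 1|.
v_o = 339 × |526.2/483 − 1| = 339 × 0.08944 ≈ 30 m/s.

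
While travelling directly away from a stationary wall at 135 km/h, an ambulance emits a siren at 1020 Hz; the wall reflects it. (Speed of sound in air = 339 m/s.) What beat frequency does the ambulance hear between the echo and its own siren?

203 Hz

135 km/h = 37.5 m/s.
The wall receives the sound from a moving source: f₁ = f₀ · v/(v + v_e) = 1020 × 339/376.5 ≈ 918 Hz.
On the return leg the ambulance is a moving observer: f₂ = f₁ · (v − v_e)/v = 918 × 301.5/339 ≈ 817 Hz.
Equivalently f₂ = f₀ · (v − v_e)/(v + v_e).
Beat against the emitted tone: |f₂ − f₀| = 2v_e·f₀/(v + v_e) = 2 × 37.5 × 1020/376.5 ≈ 203 Hz.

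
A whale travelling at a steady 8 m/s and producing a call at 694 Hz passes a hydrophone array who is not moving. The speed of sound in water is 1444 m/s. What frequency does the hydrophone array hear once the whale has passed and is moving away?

690 Hz

Receding: f₂ = f · v/(v + v_s) = 694 × 1444/1452 ≈ 690 Hz.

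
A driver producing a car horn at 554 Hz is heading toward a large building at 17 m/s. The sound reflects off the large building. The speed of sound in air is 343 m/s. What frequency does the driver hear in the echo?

The large building receives the sound from a moving source: f₁ = f₀ · v/(v − v_e) = 554 × 343/326 ≈ 583 Hz.
On the return leg the driver is a moving observer: f₂ = f₁ · (v + v_e)/v = 583 × 360/343 ≈ 612 Hz.
Equivalently f₂ = f₀ · (v + v_e)/(v − v_e).

612 Hz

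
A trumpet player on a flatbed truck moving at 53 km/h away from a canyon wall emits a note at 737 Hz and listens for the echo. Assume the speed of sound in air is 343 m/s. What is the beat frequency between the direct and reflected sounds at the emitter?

61 Hz

53 km/h = 14.72 m/s.
The canyon wall receives the sound from a moving source: f₁ = f₀ · v/(v + v_e) = 737 × 343/357.72 ≈ 706.7 Hz.
On the return leg the trumpet player on a flatbed truck is a moving observer: f₂ = f₁ · (v − v_e)/v = 706.7 × 328.28/343 ≈ 676.3 Hz.
Equivalently f₂ = f₀ · (v − v_e)/(v + v_e).
Beat against the emitted tone: |f₂ − f₀| = 2v_e·f₀/(v + v_e) = 2 × 14.72 × 737/357.72 ≈ 61 Hz.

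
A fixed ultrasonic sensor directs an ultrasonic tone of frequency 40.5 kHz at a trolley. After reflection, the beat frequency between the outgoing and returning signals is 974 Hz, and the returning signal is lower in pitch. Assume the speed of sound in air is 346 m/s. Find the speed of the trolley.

Double Doppler shift off a moving reflector: f₂ = f₀ · (v + u)/(v − u) (u > 0 toward emitter).
Returning signal is lower, so f₂ = f₀ − Δf = 40500 − 974 = 39526 Hz.
Rearranging, u = v · (f₂ − f₀)/(f₂ + f₀) = 346 × -974/80026 ≈ -4.2 m/s.
So the trolley is moving at 4.2 m/s away from the emitter.

4.2 m/s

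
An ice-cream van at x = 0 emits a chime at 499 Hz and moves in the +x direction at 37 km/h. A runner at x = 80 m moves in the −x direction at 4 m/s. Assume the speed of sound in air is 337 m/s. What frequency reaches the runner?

521 Hz

37 km/h = 10.28 m/s.
The observer lies on the +x side, so the source is heading toward the observer and the observer is heading toward the source.
General Doppler shift: f' = f · (v + v_o)/(v − v_s).
f' = 499 × (337 + 4)/(337 − 10.28) = 499 × 341/326.72 ≈ 521 Hz.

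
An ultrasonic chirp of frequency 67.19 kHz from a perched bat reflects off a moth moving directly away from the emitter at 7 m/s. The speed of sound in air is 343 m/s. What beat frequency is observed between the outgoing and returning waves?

At the moth (a moving observer), f₁ = f₀ · (v − u)/v = 67.19 × 336/343 ≈ 65.82 kHz.
The reflection then acts as a moving source: f₂ = f₁ · v/(v + u) ≈ 64.50 kHz.
Equivalently f₂ = f₀ · (v − u)/(v + u).
Beat frequency (with f₀ = 67190 Hz): |f₂ − f₀| = 2u·f₀/(v + u) = 2 × 7 × 67190/350 ≈ 2688 Hz.

2688 Hz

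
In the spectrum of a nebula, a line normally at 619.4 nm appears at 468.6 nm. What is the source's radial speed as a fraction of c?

λ'/λ₀ = 0.7565 < 1 (blueshift), so the source is approaching.
λ'/λ₀ = √((1 − β)/(1 + β)) for an approaching source ⇒ β = (1 − r²)/(1 + r²) with r = λ'/λ₀.
β = (1 − 0.5724)/(1 + 0.5724) ≈ 0.272.

0.272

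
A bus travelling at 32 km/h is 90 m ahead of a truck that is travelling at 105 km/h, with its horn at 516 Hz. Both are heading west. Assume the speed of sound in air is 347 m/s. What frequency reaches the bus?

105 km/h = 29.17 m/s; 32 km/h = 8.889 m/s.
The bus is ahead, so the truck is moving toward it while the bus is moving away from the truck.
General Doppler shift: f' = f · (v − v_o)/(v − v_s).
f' = 516 × (347 − 8.889)/(347 − 29.17) = 516 × 338.11/317.83 ≈ 549 Hz.

549 Hz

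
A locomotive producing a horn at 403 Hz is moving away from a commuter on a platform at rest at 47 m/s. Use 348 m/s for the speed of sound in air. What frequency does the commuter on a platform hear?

355 Hz

Moving source, stationary observer: f' = f · v/(v + v_s) since the source is receding.
f' = 403 × 348/(348 + 47) = 403 × 348/395 ≈ 355 Hz.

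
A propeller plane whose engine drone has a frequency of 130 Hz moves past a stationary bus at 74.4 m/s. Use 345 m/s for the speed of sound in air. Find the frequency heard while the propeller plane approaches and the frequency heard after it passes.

Approaching: f₁ = f · v/(v − v_s) = 130 × 345/270.6 ≈ 166 Hz.
Receding: f₂ = f · v/(v + v_s) = 130 × 345/419.4 ≈ 107 Hz.

166 Hz approaching; 107 Hz receding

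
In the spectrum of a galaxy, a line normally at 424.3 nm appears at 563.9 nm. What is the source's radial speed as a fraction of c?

λ'/λ₀ = 1.3290 > 1 (redshift), so the source is receding.
λ'/λ₀ = √((1 + β)/(1 − β)) for a receding source ⇒ β = (r² − 1)/(r² + 1) with r = λ'/λ₀.
β = (1.7663 − 1)/(1.7663 + 1) ≈ 0.277.

0.277c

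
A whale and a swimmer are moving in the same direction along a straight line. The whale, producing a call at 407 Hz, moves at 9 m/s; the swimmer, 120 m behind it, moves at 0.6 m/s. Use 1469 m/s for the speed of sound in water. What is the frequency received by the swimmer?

405 Hz

The swimmer is behind, so the whale is moving away from it while the swimmer is moving toward the whale.
General Doppler shift: f' = f · (v + v_o)/(v + v_s).
f' = 407 × (1469 + 0.6)/(1469 + 9) = 407 × 1469.6/1478 ≈ 405 Hz.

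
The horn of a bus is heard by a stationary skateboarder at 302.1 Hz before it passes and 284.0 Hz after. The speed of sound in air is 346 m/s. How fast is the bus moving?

f₁/f₂ = (v + v_s)/(v − v_s), so v_s = v · (f₁ − f₂)/(f₁ + f₂).
v_s = 346 × (302.1 − 284.0)/(302.1 + 284.0) = 346 × 18.1/586.1 ≈ 10.7 m/s.

10.7 m/s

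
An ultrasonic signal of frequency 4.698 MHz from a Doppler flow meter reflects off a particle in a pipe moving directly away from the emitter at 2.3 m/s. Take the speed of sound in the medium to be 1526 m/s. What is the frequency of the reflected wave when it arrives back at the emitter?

4.684 MHz

The particle in a pipe first receives the wave as a moving observer: f₁ = f₀ · (v − u)/v = 4.698 × (1526 − 2.3)/1526 ≈ 4.691 MHz.
The reflection then acts as a moving source: f₂ = f₁ · v/(v + u) ≈ 4.684 MHz.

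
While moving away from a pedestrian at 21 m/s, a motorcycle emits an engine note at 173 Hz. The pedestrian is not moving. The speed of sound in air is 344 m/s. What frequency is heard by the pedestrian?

With the source moving away from a stationary observer, f' = f · v/(v + v_s).
f' = 173 × 344/(344 + 21) = 173 × 344/365 ≈ 163 Hz.

163 Hz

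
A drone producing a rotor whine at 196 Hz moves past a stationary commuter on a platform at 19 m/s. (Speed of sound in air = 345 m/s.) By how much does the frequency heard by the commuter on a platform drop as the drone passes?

Approaching: f₁ = f · v/(v − v_s) = 196 × 345/326 ≈ 207.4 Hz.
Receding: f₂ = f · v/(v + v_s) = 196 × 345/364 ≈ 185.8 Hz.
Drop: f₁ − f₂ = 2f·v·v_s/(v² − v_s²) = 2 × 196 × 345 × 19/(345² − 19²) ≈ 21.7 Hz.

21.7 Hz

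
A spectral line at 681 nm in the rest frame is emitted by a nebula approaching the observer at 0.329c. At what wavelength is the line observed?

Relativistic Doppler for wavelength: λ' = λ₀ · √((1 − β)/(1 + β)).
λ' = 681 × √(0.6710/1.3290) = 681 × 0.71056 ≈ 483.9 nm.

483.9 nm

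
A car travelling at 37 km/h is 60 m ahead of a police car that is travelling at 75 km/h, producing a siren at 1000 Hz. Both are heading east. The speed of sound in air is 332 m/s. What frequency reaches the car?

75 km/h = 20.83 m/s; 37 km/h = 10.28 m/s.
The car is ahead, so the police car is moving toward it while the car is moving away from the police car.
General Doppler shift: f' = f · (v − v_o)/(v − v_s).
f' = 1000 × (332 − 10.28)/(332 − 20.83) = 1000 × 321.72/311.17 ≈ 1034 Hz.

1034 Hz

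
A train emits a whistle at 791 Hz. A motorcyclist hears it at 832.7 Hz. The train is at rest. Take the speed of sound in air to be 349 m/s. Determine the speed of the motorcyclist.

f' > f, so the motorcyclist is approaching.
f' = f · (v + v_o)/v ⇒ v_o = v · |f'/f − 1|.
v_o = 349 × |832.7/791 − 1| = 349 × 0.05272 ≈ 18.4 m/s.

18.4 m/s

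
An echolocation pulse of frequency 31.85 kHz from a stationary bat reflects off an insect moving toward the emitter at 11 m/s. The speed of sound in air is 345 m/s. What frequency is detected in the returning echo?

At the insect (a moving observer), f₁ = f₀ · (v + u)/v = 31.85 × 356/345 ≈ 32.9 kHz.
On reflection it acts as a source moving toward the stationary detector: f₂ = f₁ · v/(v − u) = 32.9 × 345/334 ≈ 33.9 kHz.
Equivalently f₂ = f₀ · (v + u)/(v − u).

33.9 kHz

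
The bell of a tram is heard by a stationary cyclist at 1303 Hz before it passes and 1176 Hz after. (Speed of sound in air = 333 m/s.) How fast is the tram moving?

17.1 m/s

f₁/f₂ = (v + v_s)/(v − v_s), so v_s = v · (f₁ − f₂)/(f₁ + f₂).
v_s = 333 × (1303 − 1176)/(1303 + 1176) = 333 × 127/2479 ≈ 17.1 m/s.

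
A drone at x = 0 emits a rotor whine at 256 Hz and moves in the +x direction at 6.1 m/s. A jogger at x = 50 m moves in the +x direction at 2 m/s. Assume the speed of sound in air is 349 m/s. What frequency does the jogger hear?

The observer lies on the +x side, so the source is heading toward the observer and the observer is heading away from the source.
With source approaching and observer receding, f' = f · (v − v_o)/(v − v_s).
f' = 256 × (349 − 2)/(349 − 6.1) = 256 × 347/342.9 ≈ 259 Hz.

259 Hz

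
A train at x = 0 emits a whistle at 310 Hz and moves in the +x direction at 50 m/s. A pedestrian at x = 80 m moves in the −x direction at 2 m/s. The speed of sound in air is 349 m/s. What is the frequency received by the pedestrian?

364 Hz

The observer lies on the +x side, so the source is heading toward the observer and the observer is heading toward the source.
With source approaching and observer approaching, f' = f · (v + v_o)/(v − v_s).
f' = 310 × (349 + 2)/(349 − 50) = 310 × 351/299 ≈ 364 Hz.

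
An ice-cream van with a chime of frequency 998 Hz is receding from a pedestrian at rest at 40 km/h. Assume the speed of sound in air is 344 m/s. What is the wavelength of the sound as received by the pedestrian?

40 km/h = 11.11 m/s.
Moving source, stationary observer: f' = f · v/(v + v_s) since the source is receding.
f' = 998 × 344/(344 + 11.11) ≈ 967 Hz.
λ' = v/f' = 344/966.773 ≈ 35.6 cm.

35.6 cm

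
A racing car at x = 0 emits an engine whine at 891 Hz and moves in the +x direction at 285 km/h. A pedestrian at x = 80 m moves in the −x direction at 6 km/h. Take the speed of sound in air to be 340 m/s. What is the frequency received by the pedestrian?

1167 Hz

285 km/h = 79.17 m/s; 6 km/h = 1.667 m/s.
The observer lies on the +x side, so the source is heading toward the observer and the observer is heading toward the source.
Both move, so f' = f · (v + v_o)/(v − v_s).
f' = 891 × (340 + 1.667)/(340 − 79.17) = 891 × 341.67/260.83 ≈ 1167 Hz.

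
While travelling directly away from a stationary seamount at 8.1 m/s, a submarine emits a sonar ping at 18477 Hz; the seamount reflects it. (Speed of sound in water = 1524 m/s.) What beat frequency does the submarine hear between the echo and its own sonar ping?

195 Hz

The seamount receives the sound from a moving source: f₁ = f₀ · v/(v + v_e) = 18477 × 1524/1532.1 ≈ 18379.3 Hz.
On the return leg the submarine is a moving observer: f₂ = f₁ · (v − v_e)/v = 18379.3 × 1515.9/1524 ≈ 18281.6 Hz.
Equivalently f₂ = f₀ · (v − v_e)/(v + v_e).
Beat against the emitted tone: |f₂ − f₀| = 2v_e·f₀/(v + v_e) = 2 × 8.1 × 18477/1532.1 ≈ 195 Hz.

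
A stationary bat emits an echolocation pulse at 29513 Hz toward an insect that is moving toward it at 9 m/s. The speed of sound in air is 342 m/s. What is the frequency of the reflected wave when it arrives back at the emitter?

At the insect (a moving observer), f₁ = f₀ · (v + u)/v = 29513 × 351/342 ≈ 30290 Hz.
The reflection then acts as a moving source: f₂ = f₁ · v/(v − u) ≈ 31108 Hz.

31108 Hz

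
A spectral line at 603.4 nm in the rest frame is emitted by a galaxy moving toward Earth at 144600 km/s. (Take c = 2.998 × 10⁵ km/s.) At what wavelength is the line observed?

356.6 nm

β = v/c = 144600/299800 = 0.4823.
Relativistic Doppler for wavelength: λ' = λ₀ · √((1 − β)/(1 + β)).
λ' = 603.4 × √(0.5177/1.4823) = 603.4 × 0.59096 ≈ 356.6 nm.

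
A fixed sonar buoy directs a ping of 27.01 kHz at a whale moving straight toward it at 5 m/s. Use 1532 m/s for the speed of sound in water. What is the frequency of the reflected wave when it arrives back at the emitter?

27.2 kHz

The whale first receives the wave as a moving observer: f₁ = f₀ · (v + u)/v = 27.01 × (1532 + 5)/1532 ≈ 27.1 kHz.
On reflection it acts as a source moving toward the stationary detector: f₂ = f₁ · v/(v − u) = 27.1 × 1532/1527 ≈ 27.2 kHz.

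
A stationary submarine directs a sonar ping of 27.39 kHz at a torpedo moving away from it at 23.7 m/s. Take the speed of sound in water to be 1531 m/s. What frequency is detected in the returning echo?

26.6 kHz

At the torpedo (a moving observer), f₁ = f₀ · (v − u)/v = 27.39 × 1507.3/1531 ≈ 27.0 kHz.
On reflection it acts as a source moving away from the stationary detector: f₂ = f₁ · v/(v + u) = 27.0 × 1531/1554.7 ≈ 26.6 kHz.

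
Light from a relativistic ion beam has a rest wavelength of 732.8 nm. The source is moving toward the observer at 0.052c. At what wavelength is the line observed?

Relativistic Doppler for wavelength: λ' = λ₀ · √((1 − β)/(1 + β)).
λ' = 732.8 × √(0.9480/1.0520) = 732.8 × 0.94928 ≈ 695.6 nm.

695.6 nm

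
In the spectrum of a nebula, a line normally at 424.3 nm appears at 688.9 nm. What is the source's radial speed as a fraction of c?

λ'/λ₀ = 1.6236 > 1 (redshift), so the source is receding.
λ'/λ₀ = √((1 + β)/(1 − β)) for a receding source ⇒ β = (r² − 1)/(r² + 1) with r = λ'/λ₀.
β = (2.6361 − 1)/(2.6361 + 1) ≈ 0.450.

0.450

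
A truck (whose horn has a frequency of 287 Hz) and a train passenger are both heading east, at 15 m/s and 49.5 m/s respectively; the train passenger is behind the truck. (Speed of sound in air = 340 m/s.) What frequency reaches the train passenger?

The train passenger is behind, so the truck is moving away from it while the train passenger is moving toward the truck.
With source receding and observer approaching, f' = f · (v + v_o)/(v + v_s).
f' = 287 × (340 + 49.5)/(340 + 15) = 287 × 389.5/355 ≈ 315 Hz.

315 Hz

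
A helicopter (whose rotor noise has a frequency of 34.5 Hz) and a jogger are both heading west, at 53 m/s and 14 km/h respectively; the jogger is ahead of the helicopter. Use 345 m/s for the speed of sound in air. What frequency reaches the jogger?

40.3 Hz

14 km/h = 3.889 m/s.
The jogger is ahead, so the helicopter is moving toward it while the jogger is moving away from the helicopter.
General Doppler shift: f' = f · (v − v_o)/(v − v_s).
f' = 34.5 × (345 − 3.889)/(345 − 53) = 34.5 × 341.11/292 ≈ 40.3 Hz.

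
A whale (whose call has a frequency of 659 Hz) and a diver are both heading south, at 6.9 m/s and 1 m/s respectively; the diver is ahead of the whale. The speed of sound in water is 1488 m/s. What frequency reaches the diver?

The diver is ahead, so the whale is moving toward it while the diver is moving away from the whale.
With source approaching and observer receding, f' = f · (v − v_o)/(v − v_s).
f' = 659 × (1488 − 1)/(1488 − 6.9) = 659 × 1487/1481.1 ≈ 662 Hz.

662 Hz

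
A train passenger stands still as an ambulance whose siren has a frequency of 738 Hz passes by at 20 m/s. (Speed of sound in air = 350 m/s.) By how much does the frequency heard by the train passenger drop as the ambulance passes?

84.6 Hz

Approaching: f₁ = f · v/(v − v_s) = 738 × 350/330 ≈ 782.7 Hz.
Receding: f₂ = f · v/(v + v_s) = 738 × 350/370 ≈ 698.1 Hz.
Drop: f₁ − f₂ = 2f·v·v_s/(v² − v_s²) = 2 × 738 × 350 × 20/(350² − 20²) ≈ 84.6 Hz.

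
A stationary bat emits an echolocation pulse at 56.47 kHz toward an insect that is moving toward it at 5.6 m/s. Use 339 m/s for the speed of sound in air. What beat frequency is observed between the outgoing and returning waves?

1897 Hz

The insect first receives the wave as a moving observer: f₁ = f₀ · (v + u)/v = 56.47 × (339 + 5.6)/339 ≈ 57.403 kHz.
On reflection it acts as a source moving toward the stationary detector: f₂ = f₁ · v/(v − u) = 57.403 × 339/333.4 ≈ 58.367 kHz.
Beat frequency (with f₀ = 56470 Hz): |f₂ − f₀| = 2u·f₀/(v − u) = 2 × 5.6 × 56470/333.4 ≈ 1897 Hz.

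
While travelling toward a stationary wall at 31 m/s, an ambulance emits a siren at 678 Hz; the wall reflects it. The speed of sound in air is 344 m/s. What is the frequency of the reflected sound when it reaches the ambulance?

The wall receives the sound from a moving source: f₁ = f₀ · v/(v − v_e) = 678 × 344/313 ≈ 745 Hz.
On the return leg the ambulance is a moving observer: f₂ = f₁ · (v + v_e)/v = 745 × 375/344 ≈ 812 Hz.

812 Hz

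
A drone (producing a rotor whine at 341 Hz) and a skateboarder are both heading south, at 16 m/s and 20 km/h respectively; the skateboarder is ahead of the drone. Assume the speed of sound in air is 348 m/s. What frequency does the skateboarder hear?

352 Hz

20 km/h = 5.556 m/s.
The skateboarder is ahead, so the drone is moving toward it while the skateboarder is moving away from the drone.
General Doppler shift: f' = f · (v − v_o)/(v − v_s).
f' = 341 × (348 − 5.556)/(348 − 16) = 341 × 342.44/332 ≈ 352 Hz.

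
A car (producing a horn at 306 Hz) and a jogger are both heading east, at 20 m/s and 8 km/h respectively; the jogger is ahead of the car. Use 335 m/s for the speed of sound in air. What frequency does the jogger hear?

8 km/h = 2.222 m/s.
The jogger is ahead, so the car is moving toward it while the jogger is moving away from the car.
General Doppler shift: f' = f · (v − v_o)/(v − v_s).
f' = 306 × (335 − 2.222)/(335 − 20) = 306 × 332.78/315 ≈ 323 Hz.

323 Hz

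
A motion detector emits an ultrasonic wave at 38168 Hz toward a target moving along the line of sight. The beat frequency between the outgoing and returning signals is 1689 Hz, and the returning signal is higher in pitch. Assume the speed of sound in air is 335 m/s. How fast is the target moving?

Double Doppler shift off a moving reflector: f₂ = f₀ · (v + u)/(v − u) (u > 0 toward emitter).
Returning signal is higher, so f₂ = f₀ + Δf = 38168 + 1689 = 39857 Hz.
Rearranging, u = v · (f₂ − f₀)/(f₂ + f₀) = 335 × 1689/78025 ≈ 7.3 m/s.
So the target is moving at 7.3 m/s toward the emitter.

7.3 m/s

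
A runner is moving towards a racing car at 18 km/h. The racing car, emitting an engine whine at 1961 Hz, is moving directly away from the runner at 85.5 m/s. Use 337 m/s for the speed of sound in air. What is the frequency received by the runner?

1587 Hz

18 km/h = 5 m/s.
Both move, so f' = f · (v + v_o)/(v + v_s).
f' = 1961 × (337 + 5)/(337 + 85.5) = 1961 × 342/422.5 ≈ 1587 Hz.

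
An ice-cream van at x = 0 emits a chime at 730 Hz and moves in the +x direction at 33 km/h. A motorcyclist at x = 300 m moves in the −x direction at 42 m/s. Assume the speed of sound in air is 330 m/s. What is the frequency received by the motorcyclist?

846 Hz

33 km/h = 9.167 m/s.
The observer lies on the +x side, so the source is heading toward the observer and the observer is heading toward the source.
With source approaching and observer approaching, f' = f · (v + v_o)/(v − v_s).
f' = 730 × (330 + 42)/(330 − 9.167) = 730 × 372/320.83 ≈ 846 Hz.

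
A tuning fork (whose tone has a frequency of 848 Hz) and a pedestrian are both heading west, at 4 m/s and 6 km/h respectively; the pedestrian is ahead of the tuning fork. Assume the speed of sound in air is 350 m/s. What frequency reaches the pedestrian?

854 Hz

6 km/h = 1.667 m/s.
The pedestrian is ahead, so the tuning fork is moving toward it while the pedestrian is moving away from the tuning fork.
General Doppler shift: f' = f · (v − v_o)/(v − v_s).
f' = 848 × (350 − 1.667)/(350 − 4) = 848 × 348.33/346 ≈ 854 Hz.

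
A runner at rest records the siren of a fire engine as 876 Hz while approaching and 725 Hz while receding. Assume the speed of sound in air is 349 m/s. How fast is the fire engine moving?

f₁/f₂ = (v + v_s)/(v − v_s), so v_s = v · (f₁ − f₂)/(f₁ + f₂).
v_s = 349 × (876 − 725)/(876 + 725) = 349 × 151/1601 ≈ 33 m/s.

33 m/s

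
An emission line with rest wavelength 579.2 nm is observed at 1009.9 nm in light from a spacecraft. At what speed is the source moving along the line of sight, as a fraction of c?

0.505c

λ'/λ₀ = 1.7436 > 1 (redshift), so the source is receding.
λ'/λ₀ = √((1 + β)/(1 − β)) for a receding source ⇒ β = (r² − 1)/(r² + 1) with r = λ'/λ₀.
β = (3.0402 − 1)/(3.0402 + 1) ≈ 0.505.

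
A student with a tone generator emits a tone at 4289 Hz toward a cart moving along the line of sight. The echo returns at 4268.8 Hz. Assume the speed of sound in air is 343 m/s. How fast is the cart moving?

Double Doppler shift off a moving reflector: f₂ = f₀ · (v + u)/(v − u) (u > 0 toward emitter).
Rearranging, u = v · (f₂ − f₀)/(f₂ + f₀) = 343 × -20.2/8557.8 ≈ -0.81 m/s.
So the cart is moving at 0.81 m/s away from the emitter.

0.81 m/s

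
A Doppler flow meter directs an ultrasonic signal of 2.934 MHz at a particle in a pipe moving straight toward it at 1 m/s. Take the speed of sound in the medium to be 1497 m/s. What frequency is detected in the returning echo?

The particle in a pipe first receives the wave as a moving observer: f₁ = f₀ · (v + u)/v = 2.934 × (1497 + 1)/1497 ≈ 2.936 MHz.
The reflection then acts as a moving source: f₂ = f₁ · v/(v − u) ≈ 2.938 MHz.
Equivalently f₂ = f₀ · (v + u)/(v − u).

2.938 MHz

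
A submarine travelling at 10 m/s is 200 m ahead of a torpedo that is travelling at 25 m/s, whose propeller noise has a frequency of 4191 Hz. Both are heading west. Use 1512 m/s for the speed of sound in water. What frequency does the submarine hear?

4233 Hz

The submarine is ahead, so the torpedo is moving toward it while the submarine is moving away from the torpedo.
With source approaching and observer receding, f' = f · (v − v_o)/(v − v_s).
f' = 4191 × (1512 − 10)/(1512 − 25) = 4191 × 1502/1487 ≈ 4233 Hz.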